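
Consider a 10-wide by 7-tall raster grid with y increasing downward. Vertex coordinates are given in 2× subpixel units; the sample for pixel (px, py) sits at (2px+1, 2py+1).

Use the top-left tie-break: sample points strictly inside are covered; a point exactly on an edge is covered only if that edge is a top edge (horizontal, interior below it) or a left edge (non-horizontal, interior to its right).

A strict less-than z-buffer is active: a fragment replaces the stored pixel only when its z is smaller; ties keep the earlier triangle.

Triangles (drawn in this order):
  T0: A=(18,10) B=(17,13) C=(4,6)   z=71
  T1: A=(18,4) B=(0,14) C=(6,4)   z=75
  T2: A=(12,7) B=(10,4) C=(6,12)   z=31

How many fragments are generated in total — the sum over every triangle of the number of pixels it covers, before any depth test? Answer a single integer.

T0:
  2·area = 46
  edge (18, 10)→(17, 13): d=(-1,3) right/bottom  bias=-1
  edge (17, 13)→(4, 6): d=(-13,-7) top-left  bias=+0
  edge (4, 6)→(18, 10): d=(14,4) right/bottom  bias=-1
    (3,3)@(7, 7): e=[36,8,2] → X
    (4,3)@(9, 7): e=[30,22,-6] → .
    (9,3)@(19, 7): e=[0,92,-46] → .  [on edge]
    (3,4)@(7, 9): e=[34,-18,30] → .
    (5,4)@(11, 9): e=[22,10,14] → X
    (6,4)@(13, 9): e=[16,24,6] → X
    (7,4)@(15, 9): e=[10,38,-2] → .
    (5,5)@(11, 11): e=[20,-16,42] → .
    (6,5)@(13, 11): e=[14,-2,34] → .
    (7,5)@(15, 11): e=[8,12,26] → X
    (8,5)@(17, 11): e=[2,26,18] → X
    (9,5)@(19, 11): e=[-4,40,10] → .
    (8,6)@(17, 13): e=[0,0,46] → .  [on edge]
  covered (5 px):
    . . . . . . . . . .
    . . . . . . . . . .
    . . . . . . . . . .
    . . . X . . . . . .
    . . . . . X X . . .
    . . . . . . . X X .
    . . . . . . . . . .
T1:
  2·area = 120
  edge (18, 4)→(0, 14): d=(-18,10) right/bottom  bias=-1
  edge (0, 14)→(6, 4): d=(6,-10) top-left  bias=+0
  edge (6, 4)→(18, 4): d=(12,0) top-left  bias=+0
    (3,2)@(7, 5): e=[92,16,12] → X
    (4,2)@(9, 5): e=[72,36,12] → X
    (5,2)@(11, 5): e=[52,56,12] → X
    (6,2)@(13, 5): e=[32,76,12] → X
    (7,2)@(15, 5): e=[12,96,12] → X
    (8,2)@(17, 5): e=[-8,116,12] → .
    (2,3)@(5, 7): e=[76,8,36] → X
    (6,3)@(13, 7): e=[-4,88,36] → .
    (7,3)@(15, 7): e=[-24,108,36] → .
    (1,4)@(3, 9): e=[60,0,60] → X  [on edge]
    (4,4)@(9, 9): e=[0,60,60] → .  [on edge]
    (5,4)@(11, 9): e=[-20,80,60] → .
  covered (15 px):
    . . . . . . . . . .
    . . . . . . . . . .
    . . . X X X X X . .
    . . X X X X . . . .
    . X X X . . . . . .
    . X X . . . . . . .
    X . . . . . . . . .
T2:
  2·area = 28  (B↔C swapped to make it positive)
  edge (12, 7)→(6, 12): d=(-6,5) right/bottom  bias=-1
  edge (6, 12)→(10, 4): d=(4,-8) top-left  bias=+0
  edge (10, 4)→(12, 7): d=(2,3) right/bottom  bias=-1
    (4,3)@(9, 7): e=[15,4,9] → X
    (5,3)@(11, 7): e=[5,20,3] → X
    (6,3)@(13, 7): e=[-5,36,-3] → .
    (4,4)@(9, 9): e=[3,12,13] → X
    (5,4)@(11, 9): e=[-7,28,7] → .
    (3,5)@(7, 11): e=[1,4,23] → X
    (4,5)@(9, 11): e=[-9,20,17] → .
    (3,6)@(7, 13): e=[-11,12,27] → .
  covered (4 px):
    . . . . . . . . . .
    . . . . . . . . . .
    . . . . . . . . . .
    . . . . X X . . . .
    . . . . X . . . . .
    . . . X . . . . . .
    . . . . . . . . . .

Final: 24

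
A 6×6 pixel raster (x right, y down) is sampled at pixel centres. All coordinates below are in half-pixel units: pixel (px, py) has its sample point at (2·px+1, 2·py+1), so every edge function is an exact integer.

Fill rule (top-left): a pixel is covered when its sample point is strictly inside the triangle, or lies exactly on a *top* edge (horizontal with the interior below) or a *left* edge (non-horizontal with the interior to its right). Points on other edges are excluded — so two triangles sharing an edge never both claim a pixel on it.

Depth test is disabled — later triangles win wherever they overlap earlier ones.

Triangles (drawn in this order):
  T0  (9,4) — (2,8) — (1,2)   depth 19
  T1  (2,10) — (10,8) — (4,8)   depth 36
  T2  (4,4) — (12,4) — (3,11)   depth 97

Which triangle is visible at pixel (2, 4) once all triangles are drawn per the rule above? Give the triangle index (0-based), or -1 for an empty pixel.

T0:
  2·area = 46
  edge (9, 4)→(2, 8): d=(-7,4) right/bottom  bias=-1
  edge (2, 8)→(1, 2): d=(-1,-6) top-left  bias=+0
  edge (1, 2)→(9, 4): d=(8,2) right/bottom  bias=-1
    (1,1)@(3, 3): e=[31,11,4] → █
    (2,1)@(5, 3): e=[23,23,0] → ·  [on edge]
    (1,2)@(3, 5): e=[17,9,20] → █
    (2,2)@(5, 5): e=[9,21,16] → █
    (3,2)@(7, 5): e=[1,33,12] → █
    (4,2)@(9, 5): e=[-7,45,8] → ·
    (1,3)@(3, 7): e=[3,7,36] → █
    (2,3)@(5, 7): e=[-5,19,32] → ·
    (3,3)@(7, 7): e=[-13,31,28] → ·
    (1,4)@(3, 9): e=[-11,5,52] → ·
  covered (5 px):
    · · · · · ·
    · █ · · · ·
    · █ █ █ · ·
    · █ · · · ·
    · · · · · ·
    · · · · · ·
T1:
  2·area = 12  (B↔C swapped to make it positive)
  edge (2, 10)→(4, 8): d=(2,-2) top-left  bias=+0
  edge (4, 8)→(10, 8): d=(6,0) top-left  bias=+0
  edge (10, 8)→(2, 10): d=(-8,2) right/bottom  bias=-1
    (5,0)@(11, 1): e=[0,-42,54] → ·  [on edge]
    (4,1)@(9, 3): e=[0,-30,42] → ·  [on edge]
    (3,2)@(7, 5): e=[0,-18,30] → ·  [on edge]
    (2,3)@(5, 7): e=[0,-6,18] → ·  [on edge]
    (1,4)@(3, 9): e=[0,6,6] → █  [on edge]
    (2,4)@(5, 9): e=[4,6,2] → █
    (3,4)@(7, 9): e=[8,6,-2] → ·
    (0,5)@(1, 11): e=[0,18,-6] → ·  [on edge]
    (1,5)@(3, 11): e=[4,18,-10] → ·
    (2,5)@(5, 11): e=[8,18,-14] → ·
  covered (2 px):
    · · · · · ·
    · · · · · ·
    · · · · · ·
    · · · · · ·
    · █ █ · · ·
    · · · · · ·
T2:
  2·area = 56
  edge (4, 4)→(12, 4): d=(8,0) top-left  bias=+0
  edge (12, 4)→(3, 11): d=(-9,7) right/bottom  bias=-1
  edge (3, 11)→(4, 4): d=(1,-7) top-left  bias=+0
    (2,2)@(5, 5): e=[8,40,8] → █
    (3,2)@(7, 5): e=[8,26,22] → █
    (4,2)@(9, 5): e=[8,12,36] → █
    (5,2)@(11, 5): e=[8,-2,50] → ·
    (2,3)@(5, 7): e=[24,22,10] → █
    (4,3)@(9, 7): e=[24,-6,38] → ·
    (2,4)@(5, 9): e=[40,4,12] → █
    (3,4)@(7, 9): e=[40,-10,26] → ·
    (1,5)@(3, 11): e=[56,0,0] → ·  [on edge]
    (2,5)@(5, 11): e=[56,-14,14] → ·
  covered (6 px):
    · · · · · ·
    · · · · · ·
    · · █ █ █ ·
    · · █ █ · ·
    · · █ · · ·
    · · · · · ·

Z-buffer (winner per pixel, '.' = empty):
  . . . . . .
  . 0 . . . .
  . 0 2 2 2 .
  . 0 2 2 . .
  . 1 2 . . .
  . . . . . .

Final: 2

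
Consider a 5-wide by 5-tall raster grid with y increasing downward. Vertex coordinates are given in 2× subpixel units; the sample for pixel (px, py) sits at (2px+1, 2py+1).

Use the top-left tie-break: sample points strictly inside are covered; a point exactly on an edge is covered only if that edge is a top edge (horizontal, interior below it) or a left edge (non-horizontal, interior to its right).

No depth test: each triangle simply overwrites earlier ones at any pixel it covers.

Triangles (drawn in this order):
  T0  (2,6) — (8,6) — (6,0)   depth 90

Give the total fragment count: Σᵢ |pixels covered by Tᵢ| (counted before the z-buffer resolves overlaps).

T0:
  2·area = 36  (B↔C swapped to make it positive)
  edge (2, 6)→(6, 0): d=(4,-6) top-left  bias=+0
  edge (6, 0)→(8, 6): d=(2,6) right/bottom  bias=-1
  edge (8, 6)→(2, 6): d=(-6,0) right/bottom  bias=-1
    (2,1)@(5, 3): e=[6,12,18] → X
    (3,1)@(7, 3): e=[18,0,18] → .  [on edge]
    (1,2)@(3, 5): e=[2,28,6] → X
    (3,2)@(7, 5): e=[26,4,6] → X
    (4,2)@(9, 5): e=[38,-8,6] → .
    (1,3)@(3, 7): e=[10,32,-6] → .
    (2,3)@(5, 7): e=[22,20,-6] → .
    (3,3)@(7, 7): e=[34,8,-6] → .
    (4,4)@(9, 9): e=[54,0,-18] → .  [on edge]
  covered (4 px):
    . . . . .
    . . X . .
    . X X X .
    . . . . .
    . . . . .

Final: 4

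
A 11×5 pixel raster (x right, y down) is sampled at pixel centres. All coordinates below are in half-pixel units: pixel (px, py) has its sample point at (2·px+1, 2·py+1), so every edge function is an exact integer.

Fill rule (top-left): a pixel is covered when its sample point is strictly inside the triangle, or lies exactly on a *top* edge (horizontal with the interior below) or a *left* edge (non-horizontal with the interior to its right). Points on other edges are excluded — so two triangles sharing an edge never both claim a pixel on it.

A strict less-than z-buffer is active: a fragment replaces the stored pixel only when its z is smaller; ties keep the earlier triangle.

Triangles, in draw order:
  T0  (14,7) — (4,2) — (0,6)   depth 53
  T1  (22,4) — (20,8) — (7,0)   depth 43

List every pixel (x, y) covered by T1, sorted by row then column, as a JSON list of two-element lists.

T0:
  2·area = 60  (B↔C swapped to make it positive)
  edge (14, 7)→(0, 6): d=(-14,-1) top-left  bias=+0
  edge (0, 6)→(4, 2): d=(4,-4) top-left  bias=+0
  edge (4, 2)→(14, 7): d=(10,5) right/bottom  bias=-1
    (2,0)@(5, 1): e=[75,0,-15] → .  [on edge]
    (1,1)@(3, 3): e=[45,0,15] → X  [on edge]
    (2,1)@(5, 3): e=[47,8,5] → X
    (3,1)@(7, 3): e=[49,16,-5] → .
    (0,2)@(1, 5): e=[15,0,45] → X  [on edge]
    (3,2)@(7, 5): e=[21,24,15] → X
    (4,2)@(9, 5): e=[23,32,5] → X
    (5,2)@(11, 5): e=[25,40,-5] → .
    (0,3)@(1, 7): e=[-13,8,65] → .
    (1,3)@(3, 7): e=[-11,16,55] → .
    (2,3)@(5, 7): e=[-9,24,45] → .
    (3,3)@(7, 7): e=[-7,32,35] → .
  covered (7 px):
    . . . . . . . . . . .
    . X X . . . . . . . .
    X X X X X . . . . . .
    . . . . . . . . . . .
    . . . . . . . . . . .
T1:
  2·area = 68
  edge (22, 4)→(20, 8): d=(-2,4) right/bottom  bias=-1
  edge (20, 8)→(7, 0): d=(-13,-8) top-left  bias=+0
  edge (7, 0)→(22, 4): d=(15,4) right/bottom  bias=-1
    (4,0)@(9, 1): e=[58,3,7] → X
    (5,0)@(11, 1): e=[50,19,-1] → .
    (4,1)@(9, 3): e=[54,-23,37] → .
    (6,1)@(13, 3): e=[38,9,21] → X
    (7,1)@(15, 3): e=[30,25,13] → X
    (8,1)@(17, 3): e=[22,41,5] → X
    (9,1)@(19, 3): e=[14,57,-3] → .
    (6,2)@(13, 5): e=[34,-17,51] → .
    (7,2)@(15, 5): e=[26,-1,43] → .
    (8,2)@(17, 5): e=[18,15,35] → X
    (9,2)@(19, 5): e=[10,31,27] → X
    (10,2)@(21, 5): e=[2,47,19] → X
  covered (8 px):
    . . . . X . . . . . .
    . . . . . . X X X . .
    . . . . . . . . X X X
    . . . . . . . . . X .
    . . . . . . . . . . .

Result: [[4,0],[6,1],[7,1],[8,1],[8,2],[9,2],[10,2],[9,3]]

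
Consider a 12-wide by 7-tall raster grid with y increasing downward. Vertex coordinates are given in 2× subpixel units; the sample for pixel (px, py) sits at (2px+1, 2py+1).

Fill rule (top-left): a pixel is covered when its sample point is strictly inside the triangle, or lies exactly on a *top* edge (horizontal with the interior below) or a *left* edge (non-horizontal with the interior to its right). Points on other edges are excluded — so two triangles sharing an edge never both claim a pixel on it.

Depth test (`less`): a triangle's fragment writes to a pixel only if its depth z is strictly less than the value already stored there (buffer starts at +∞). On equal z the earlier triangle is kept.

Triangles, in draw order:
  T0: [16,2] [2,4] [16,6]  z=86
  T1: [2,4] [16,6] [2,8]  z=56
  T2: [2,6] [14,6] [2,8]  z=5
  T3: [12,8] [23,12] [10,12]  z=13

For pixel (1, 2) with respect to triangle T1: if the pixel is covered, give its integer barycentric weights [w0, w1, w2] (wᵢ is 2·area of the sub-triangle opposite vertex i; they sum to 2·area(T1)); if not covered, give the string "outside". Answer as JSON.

T0:
  2·area = 56  (B↔C swapped to make it positive)
  edge (16, 2)→(16, 6): d=(0,4) right/bottom  bias=-1
  edge (16, 6)→(2, 4): d=(-14,-2) top-left  bias=+0
  edge (2, 4)→(16, 2): d=(14,-2) top-left  bias=+0
    (11,0)@(23, 1): e=[-28,84,0] → .  [on edge]
    (4,1)@(9, 3): e=[28,28,0] → X  [on edge]
    (5,1)@(11, 3): e=[20,32,4] → X
    (6,1)@(13, 3): e=[12,36,8] → X
    (7,1)@(15, 3): e=[4,40,12] → X
    (8,1)@(17, 3): e=[-4,44,16] → .
    (4,2)@(9, 5): e=[28,0,28] → X  [on edge]
    (8,2)@(17, 5): e=[-4,16,44] → .
    (4,3)@(9, 7): e=[28,-28,56] → .
    (5,3)@(11, 7): e=[20,-24,60] → .
    (6,3)@(13, 7): e=[12,-20,64] → .
    (7,3)@(15, 7): e=[4,-16,68] → .
    (11,3)@(23, 7): e=[-28,0,84] → .  [on edge]
  covered (8 px):
    . . . . . . . . . . . .
    . . . . X X X X . . . .
    . . . . X X X X . . . .
    . . . . . . . . . . . .
    . . . . . . . . . . . .
    . . . . . . . . . . . .
    . . . . . . . . . . . .
T1:
  2·area = 56
  edge (2, 4)→(16, 6): d=(14,2) right/bottom  bias=-1
  edge (16, 6)→(2, 8): d=(-14,2) right/bottom  bias=-1
  edge (2, 8)→(2, 4): d=(0,-4) top-left  bias=+0
    (1,2)@(3, 5): e=[12,40,4] → X
    (2,2)@(5, 5): e=[8,36,12] → X
    (3,2)@(7, 5): e=[4,32,20] → X
    (4,2)@(9, 5): e=[0,28,28] → .  [on edge]
    (11,2)@(23, 5): e=[-28,0,84] → .  [on edge]
    (1,3)@(3, 7): e=[40,12,4] → X
    (4,3)@(9, 7): e=[28,0,28] → .  [on edge]
    (11,3)@(23, 7): e=[0,-28,84] → .  [on edge]
    (1,4)@(3, 9): e=[68,-16,4] → .
    (2,4)@(5, 9): e=[64,-20,12] → .
    (3,4)@(7, 9): e=[60,-24,20] → .
  covered (6 px):
    . . . . . . . . . . . .
    . . . . . . . . . . . .
    . X X X . . . . . . . .
    . X X X . . . . . . . .
    . . . . . . . . . . . .
    . . . . . . . . . . . .
    . . . . . . . . . . . .
T2:
  2·area = 24
  edge (2, 6)→(14, 6): d=(12,0) top-left  bias=+0
  edge (14, 6)→(2, 8): d=(-12,2) right/bottom  bias=-1
  edge (2, 8)→(2, 6): d=(0,-2) top-left  bias=+0
    (1,3)@(3, 7): e=[12,10,2] → X
    (2,3)@(5, 7): e=[12,6,6] → X
    (3,3)@(7, 7): e=[12,2,10] → X
    (4,3)@(9, 7): e=[12,-2,14] → .
    (1,4)@(3, 9): e=[36,-14,2] → .
    (2,4)@(5, 9): e=[36,-18,6] → .
    (3,4)@(7, 9): e=[36,-22,10] → .
  covered (3 px):
    . . . . . . . . . . . .
    . . . . . . . . . . . .
    . . . . . . . . . . . .
    . X X X . . . . . . . .
    . . . . . . . . . . . .
    . . . . . . . . . . . .
    . . . . . . . . . . . .
T3:
  2·area = 52
  edge (12, 8)→(23, 12): d=(11,4) right/bottom  bias=-1
  edge (23, 12)→(10, 12): d=(-13,0) right/bottom  bias=-1
  edge (10, 12)→(12, 8): d=(2,-4) top-left  bias=+0
    (6,4)@(13, 9): e=[7,39,6] → X
    (7,4)@(15, 9): e=[-1,39,14] → .
    (5,5)@(11, 11): e=[37,13,2] → X
    (7,5)@(15, 11): e=[21,13,18] → X
    (8,5)@(17, 11): e=[13,13,26] → X
    (9,5)@(19, 11): e=[5,13,34] → X
    (10,5)@(21, 11): e=[-3,13,42] → .
    (5,6)@(11, 13): e=[59,-13,6] → .
    (6,6)@(13, 13): e=[51,-13,14] → .
    (7,6)@(15, 13): e=[43,-13,22] → .
    (8,6)@(17, 13): e=[35,-13,30] → .
    (9,6)@(19, 13): e=[27,-13,38] → .
  covered (6 px):
    . . . . . . . . . . . .
    . . . . . . . . . . . .
    . . . . . . . . . . . .
    . . . . . . . . . . . .
    . . . . . . X . . . . .
    . . . . . X X X X X . .
    . . . . . . . . . . . .

Result: [40,4,12]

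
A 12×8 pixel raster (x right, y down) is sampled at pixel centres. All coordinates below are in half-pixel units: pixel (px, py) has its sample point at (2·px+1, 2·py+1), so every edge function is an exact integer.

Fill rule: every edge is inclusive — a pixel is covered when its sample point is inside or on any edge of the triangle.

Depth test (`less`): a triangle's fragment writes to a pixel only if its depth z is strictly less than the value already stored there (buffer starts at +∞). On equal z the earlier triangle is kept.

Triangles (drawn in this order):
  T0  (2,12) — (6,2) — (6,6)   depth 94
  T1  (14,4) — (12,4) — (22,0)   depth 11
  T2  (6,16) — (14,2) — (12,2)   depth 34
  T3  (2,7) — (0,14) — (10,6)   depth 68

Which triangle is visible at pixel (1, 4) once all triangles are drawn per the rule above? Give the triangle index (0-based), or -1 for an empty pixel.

T0:
  2·area = 16
  edge (2, 12)→(6, 2): d=(4,-10) inclusive
  edge (6, 2)→(6, 6): d=(0,4) inclusive
  edge (6, 6)→(2, 12): d=(-4,6) inclusive
    (2,2)@(5, 5): e=[2,4,10] → █
    (3,2)@(7, 5): e=[22,-4,-2] → ·
    (2,3)@(5, 7): e=[10,4,2] → █
    (3,3)@(7, 7): e=[30,-4,-10] → ·
    (2,4)@(5, 9): e=[18,4,-6] → ·
  covered (2 px):
    · · · · · · · · · · · ·
    · · · · · · · · · · · ·
    · · █ · · · · · · · · ·
    · · █ · · · · · · · · ·
    · · · · · · · · · · · ·
    · · · · · · · · · · · ·
    · · · · · · · · · · · ·
    · · · · · · · · · · · ·
T1:
  2·area = 8
  edge (14, 4)→(12, 4): d=(-2,0) inclusive
  edge (12, 4)→(22, 0): d=(10,-4) inclusive
  edge (22, 0)→(14, 4): d=(-8,4) inclusive
    (7,1)@(15, 3): e=[2,2,4] → █
    (8,1)@(17, 3): e=[2,10,-4] → ·
    (7,2)@(15, 5): e=[-2,22,-12] → ·
  covered (1 px):
    · · · · · · · · · · · ·
    · · · · · · · █ · · · ·
    · · · · · · · · · · · ·
    · · · · · · · · · · · ·
    · · · · · · · · · · · ·
    · · · · · · · · · · · ·
    · · · · · · · · · · · ·
    · · · · · · · · · · · ·
T2:
  2·area = 28  (B↔C swapped to make it positive)
  edge (6, 16)→(12, 2): d=(6,-14) inclusive
  edge (12, 2)→(14, 2): d=(2,0) inclusive
  edge (14, 2)→(6, 16): d=(-8,14) inclusive
    (6,1)@(13, 3): e=[20,2,6] → █
    (7,1)@(15, 3): e=[48,2,-22] → ·
    (5,2)@(11, 5): e=[4,6,18] → █
    (6,2)@(13, 5): e=[32,6,-10] → ·
    (5,3)@(11, 7): e=[16,10,2] → █
    (6,3)@(13, 7): e=[44,10,-26] → ·
    (4,4)@(9, 9): e=[0,14,14] → █  [on edge]
    (5,4)@(11, 9): e=[28,14,-14] → ·
    (4,5)@(9, 11): e=[12,18,-2] → ·
  covered (4 px):
    · · · · · · · · · · · ·
    · · · · · · █ · · · · ·
    · · · · · █ · · · · · ·
    · · · · · █ · · · · · ·
    · · · · █ · · · · · · ·
    · · · · · · · · · · · ·
    · · · · · · · · · · · ·
    · · · · · · · · · · · ·
T3:
  2·area = 54  (B↔C swapped to make it positive)
  edge (2, 7)→(10, 6): d=(8,-1) inclusive
  edge (10, 6)→(0, 14): d=(-10,8) inclusive
  edge (0, 14)→(2, 7): d=(2,-7) inclusive
    (1,3)@(3, 7): e=[1,46,7] → █
    (2,3)@(5, 7): e=[3,30,21] → █
    (3,3)@(7, 7): e=[5,14,35] → █
    (4,3)@(9, 7): e=[7,-2,49] → ·
    (1,4)@(3, 9): e=[17,26,11] → █
    (3,4)@(7, 9): e=[21,-6,39] → ·
    (0,5)@(1, 11): e=[31,22,1] → █
    (2,5)@(5, 11): e=[35,-10,29] → ·
    (0,6)@(1, 13): e=[47,2,5] → █
    (1,6)@(3, 13): e=[49,-14,19] → ·
    (0,7)@(1, 15): e=[63,-18,9] → ·
  covered (8 px):
    · · · · · · · · · · · ·
    · · · · · · · · · · · ·
    · · · · · · · · · · · ·
    · █ █ █ · · · · · · · ·
    · █ █ · · · · · · · · ·
    █ █ · · · · · · · · · ·
    █ · · · · · · · · · · ·
    · · · · · · · · · · · ·

Z-buffer (winner per pixel, '.' = empty):
  . . . . . . . . . . . .
  . . . . . . 2 1 . . . .
  . . 0 . . 2 . . . . . .
  . 3 3 3 . 2 . . . . . .
  . 3 3 . 2 . . . . . . .
  3 3 . . . . . . . . . .
  3 . . . . . . . . . . .
  . . . . . . . . . . . .

Answer: 3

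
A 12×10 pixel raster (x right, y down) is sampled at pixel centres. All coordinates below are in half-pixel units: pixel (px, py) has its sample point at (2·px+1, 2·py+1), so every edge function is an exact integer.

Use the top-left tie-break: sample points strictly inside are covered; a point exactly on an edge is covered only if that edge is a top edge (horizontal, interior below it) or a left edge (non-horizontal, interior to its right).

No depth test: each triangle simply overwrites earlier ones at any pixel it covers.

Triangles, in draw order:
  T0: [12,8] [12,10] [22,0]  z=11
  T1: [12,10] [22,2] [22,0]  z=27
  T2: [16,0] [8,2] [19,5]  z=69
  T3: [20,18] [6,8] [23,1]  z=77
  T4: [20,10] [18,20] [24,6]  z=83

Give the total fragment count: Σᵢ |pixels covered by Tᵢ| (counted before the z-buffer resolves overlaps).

T0:
  2·area = 20  (B↔C swapped to make it positive)
  edge (12, 8)→(22, 0): d=(10,-8) top-left  bias=+0
  edge (22, 0)→(12, 10): d=(-10,10) right/bottom  bias=-1
  edge (12, 10)→(12, 8): d=(0,-2) top-left  bias=+0
    (10,0)@(21, 1): e=[2,0,18] → ·  [on edge]
    (9,1)@(19, 3): e=[6,0,14] → ·  [on edge]
    (8,2)@(17, 5): e=[10,0,10] → ·  [on edge]
    (7,3)@(15, 7): e=[14,0,6] → ·  [on edge]
    (6,4)@(13, 9): e=[18,0,2] → ·  [on edge]
    (5,5)@(11, 11): e=[22,0,-2] → ·  [on edge]
    (4,6)@(9, 13): e=[26,0,-6] → ·  [on edge]
    (3,7)@(7, 15): e=[30,0,-10] → ·  [on edge]
    (2,8)@(5, 17): e=[34,0,-14] → ·  [on edge]
    (1,9)@(3, 19): e=[38,0,-18] → ·  [on edge]
  covered (0 px):
    · · · · · · · · · · · ·
    · · · · · · · · · · · ·
    · · · · · · · · · · · ·
    · · · · · · · · · · · ·
    · · · · · · · · · · · ·
    · · · · · · · · · · · ·
    · · · · · · · · · · · ·
    · · · · · · · · · · · ·
    · · · · · · · · · · · ·
    · · · · · · · · · · · ·
T1:
  2·area = 20  (B↔C swapped to make it positive)
  edge (12, 10)→(22, 0): d=(10,-10) top-left  bias=+0
  edge (22, 0)→(22, 2): d=(0,2) right/bottom  bias=-1
  edge (22, 2)→(12, 10): d=(-10,8) right/bottom  bias=-1
    (10,0)@(21, 1): e=[0,2,18] → █  [on edge]
    (11,0)@(23, 1): e=[20,-2,2] → ·
    (9,1)@(19, 3): e=[0,6,14] → █  [on edge]
    (10,1)@(21, 3): e=[20,2,-2] → ·
    (8,2)@(17, 5): e=[0,10,10] → █  [on edge]
    (9,2)@(19, 5): e=[20,6,-6] → ·
    (7,3)@(15, 7): e=[0,14,6] → █  [on edge]
    (8,3)@(17, 7): e=[20,10,-10] → ·
    (6,4)@(13, 9): e=[0,18,2] → █  [on edge]
    (7,4)@(15, 9): e=[20,14,-14] → ·
    (5,5)@(11, 11): e=[0,22,-2] → ·  [on edge]
    (6,5)@(13, 11): e=[20,18,-18] → ·
    (4,6)@(9, 13): e=[0,26,-6] → ·  [on edge]
    (3,7)@(7, 15): e=[0,30,-10] → ·  [on edge]
    (2,8)@(5, 17): e=[0,34,-14] → ·  [on edge]
    (1,9)@(3, 19): e=[0,38,-18] → ·  [on edge]
  covered (5 px):
    · · · · · · · · · · █ ·
    · · · · · · · · · █ · ·
    · · · · · · · · █ · · ·
    · · · · · · · █ · · · ·
    · · · · · · █ · · · · ·
    · · · · · · · · · · · ·
    · · · · · · · · · · · ·
    · · · · · · · · · · · ·
    · · · · · · · · · · · ·
    · · · · · · · · · · · ·
T2:
  2·area = 46  (B↔C swapped to make it positive)
  edge (16, 0)→(19, 5): d=(3,5) right/bottom  bias=-1
  edge (19, 5)→(8, 2): d=(-11,-3) top-left  bias=+0
  edge (8, 2)→(16, 0): d=(8,-2) top-left  bias=+0
    (6,0)@(13, 1): e=[18,26,2] → █
    (7,0)@(15, 1): e=[8,32,6] → █
    (8,0)@(17, 1): e=[-2,38,10] → ·
    (6,1)@(13, 3): e=[24,4,18] → █
    (8,1)@(17, 3): e=[4,16,26] → █
    (9,1)@(19, 3): e=[-6,22,30] → ·
    (6,2)@(13, 5): e=[30,-18,34] → ·
    (7,2)@(15, 5): e=[20,-12,38] → ·
    (8,2)@(17, 5): e=[10,-6,42] → ·
    (9,2)@(19, 5): e=[0,0,46] → ·  [on edge]
  covered (5 px):
    · · · · · · █ █ · · · ·
    · · · · · · █ █ █ · · ·
    · · · · · · · · · · · ·
    · · · · · · · · · · · ·
    · · · · · · · · · · · ·
    · · · · · · · · · · · ·
    · · · · · · · · · · · ·
    · · · · · · · · · · · ·
    · · · · · · · · · · · ·
    · · · · · · · · · · · ·
T3:
  2·area = 268
  edge (20, 18)→(6, 8): d=(-14,-10) top-left  bias=+0
  edge (6, 8)→(23, 1): d=(17,-7) top-left  bias=+0
  edge (23, 1)→(20, 18): d=(-3,17) right/bottom  bias=-1
    (11,0)@(23, 1): e=[268,0,0] → ·  [on edge]
    (9,1)@(19, 3): e=[200,6,62] → █
    (10,1)@(21, 3): e=[220,20,28] → █
    (11,1)@(23, 3): e=[240,34,-6] → ·
    (7,2)@(15, 5): e=[132,12,124] → █
    (8,2)@(17, 5): e=[152,26,90] → █
    (11,2)@(23, 5): e=[212,68,-12] → ·
    (4,3)@(9, 7): e=[44,4,220] → █
    (5,3)@(11, 7): e=[64,18,186] → █
    (6,3)@(13, 7): e=[84,32,152] → █
    (11,3)@(23, 7): e=[184,102,-18] → ·
    (4,4)@(9, 9): e=[16,38,214] → █
    (6,6)@(13, 13): e=[0,134,134] → █  [on edge]
  covered (33 px):
    · · · · · · · · · · · ·
    · · · · · · · · · █ █ ·
    · · · · · · · █ █ █ █ ·
    · · · · █ █ █ █ █ █ █ ·
    · · · · █ █ █ █ █ █ █ ·
    · · · · · █ █ █ █ █ █ ·
    · · · · · · █ █ █ █ · ·
    · · · · · · · · █ █ · ·
    · · · · · · · · · █ · ·
    · · · · · · · · · · · ·
T4:
  2·area = 32  (B↔C swapped to make it positive)
  edge (20, 10)→(24, 6): d=(4,-4) top-left  bias=+0
  edge (24, 6)→(18, 20): d=(-6,14) right/bottom  bias=-1
  edge (18, 20)→(20, 10): d=(2,-10) top-left  bias=+0
    (10,2)@(21, 5): e=[-16,48,0] → ·  [on edge]
    (11,3)@(23, 7): e=[0,8,24] → █  [on edge]
    (10,4)@(21, 9): e=[0,24,8] → █  [on edge]
    (11,4)@(23, 9): e=[8,-4,28] → ·
    (9,5)@(19, 11): e=[0,40,-8] → ·  [on edge]
    (10,5)@(21, 11): e=[8,12,12] → █
    (11,5)@(23, 11): e=[16,-16,32] → ·
    (8,6)@(17, 13): e=[0,56,-24] → ·  [on edge]
    (10,6)@(21, 13): e=[16,0,16] → ·  [on edge]
    (7,7)@(15, 15): e=[0,72,-40] → ·  [on edge]
    (9,7)@(19, 15): e=[16,16,0] → █  [on edge]
    (10,7)@(21, 15): e=[24,-12,20] → ·
    (6,8)@(13, 17): e=[0,88,-56] → ·  [on edge]
    (5,9)@(11, 19): e=[0,104,-72] → ·  [on edge]
  covered (5 px):
    · · · · · · · · · · · ·
    · · · · · · · · · · · ·
    · · · · · · · · · · · ·
    · · · · · · · · · · · █
    · · · · · · · · · · █ ·
    · · · · · · · · · · █ ·
    · · · · · · · · · · · ·
    · · · · · · · · · █ · ·
    · · · · · · · · · █ · ·
    · · · · · · · · · · · ·

Result: 48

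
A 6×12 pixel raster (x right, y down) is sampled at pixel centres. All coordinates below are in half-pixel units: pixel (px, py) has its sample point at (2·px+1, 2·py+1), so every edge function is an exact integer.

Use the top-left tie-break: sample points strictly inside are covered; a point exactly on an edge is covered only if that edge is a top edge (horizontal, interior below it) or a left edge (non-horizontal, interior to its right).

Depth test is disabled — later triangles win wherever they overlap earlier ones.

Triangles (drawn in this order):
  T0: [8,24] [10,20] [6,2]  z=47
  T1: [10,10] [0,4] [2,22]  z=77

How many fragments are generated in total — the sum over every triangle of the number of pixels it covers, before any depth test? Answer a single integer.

T0:
  2·area = 52  (B↔C swapped to make it positive)
  edge (8, 24)→(6, 2): d=(-2,-22) top-left  bias=+0
  edge (6, 2)→(10, 20): d=(4,18) right/bottom  bias=-1
  edge (10, 20)→(8, 24): d=(-2,4) right/bottom  bias=-1
    (3,3)@(7, 7): e=[12,2,38] → X
    (4,3)@(9, 7): e=[56,-34,30] → .
    (3,4)@(7, 9): e=[8,10,34] → X
    (4,4)@(9, 9): e=[52,-26,26] → .
    (3,5)@(7, 11): e=[4,18,30] → X
    (4,5)@(9, 11): e=[48,-18,22] → .
    (3,6)@(7, 13): e=[0,26,26] → X  [on edge]
    (4,6)@(9, 13): e=[44,-10,18] → .
    (3,7)@(7, 15): e=[-4,34,22] → .
    (4,8)@(9, 17): e=[36,6,10] → X
    (5,8)@(11, 17): e=[80,-30,2] → .
    (4,9)@(9, 19): e=[32,14,6] → X
  covered (7 px):
    . . . . . .
    . . . . . .
    . . . . . .
    . . . X . .
    . . . X . .
    . . . X . .
    . . . X . .
    . . . . . .
    . . . . X .
    . . . . X .
    . . . . X .
    . . . . . .
T1:
  2·area = 168  (B↔C swapped to make it positive)
  edge (10, 10)→(2, 22): d=(-8,12) right/bottom  bias=-1
  edge (2, 22)→(0, 4): d=(-2,-18) top-left  bias=+0
  edge (0, 4)→(10, 10): d=(10,6) right/bottom  bias=-1
    (0,2)@(1, 5): e=[148,16,4] → X
    (1,2)@(3, 5): e=[124,52,-8] → .
    (0,3)@(1, 7): e=[132,12,24] → X
    (1,3)@(3, 7): e=[108,48,12] → X
    (2,3)@(5, 7): e=[84,84,0] → .  [on edge]
    (0,4)@(1, 9): e=[116,8,44] → X
    (2,4)@(5, 9): e=[68,80,20] → X
    (3,4)@(7, 9): e=[44,116,8] → X
    (4,4)@(9, 9): e=[20,152,-4] → .
    (0,5)@(1, 11): e=[100,4,64] → X
    (4,5)@(9, 11): e=[4,148,16] → X
    (5,5)@(11, 11): e=[-20,184,4] → .
    (0,6)@(1, 13): e=[84,0,84] → X  [on edge]
  covered (21 px):
    . . . . . .
    . . . . . .
    X . . . . .
    X X . . . .
    X X X X . .
    X X X X X .
    X X X X . .
    . X X . . .
    . X X . . .
    . X . . . .
    . . . . . .
    . . . . . .

Result: 28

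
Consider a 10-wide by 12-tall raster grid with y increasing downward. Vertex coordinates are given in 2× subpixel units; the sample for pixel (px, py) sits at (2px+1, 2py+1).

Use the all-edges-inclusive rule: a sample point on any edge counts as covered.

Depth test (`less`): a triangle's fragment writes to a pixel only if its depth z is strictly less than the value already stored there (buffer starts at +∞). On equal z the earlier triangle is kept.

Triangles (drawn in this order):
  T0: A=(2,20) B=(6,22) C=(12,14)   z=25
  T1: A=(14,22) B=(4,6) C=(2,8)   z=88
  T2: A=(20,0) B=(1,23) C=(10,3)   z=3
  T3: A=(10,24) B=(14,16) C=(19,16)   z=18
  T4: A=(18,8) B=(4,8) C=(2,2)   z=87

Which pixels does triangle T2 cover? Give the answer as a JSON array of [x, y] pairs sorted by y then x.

T0:
  2·area = 44  (B↔C swapped to make it positive)
  edge (2, 20)→(12, 14): d=(10,-6) inclusive
  edge (12, 14)→(6, 22): d=(-6,8) inclusive
  edge (6, 22)→(2, 20): d=(-4,-2) inclusive
    (8,5)@(17, 11): e=[0,-22,66] → .  [on edge]
    (5,7)@(11, 15): e=[4,2,38] → X
    (6,7)@(13, 15): e=[16,-14,42] → .
    (3,8)@(7, 17): e=[0,22,22] → X  [on edge]
    (4,8)@(9, 17): e=[12,6,26] → X
    (5,8)@(11, 17): e=[24,-10,30] → .
    (2,9)@(5, 19): e=[8,26,10] → X
    (4,9)@(9, 19): e=[32,-6,18] → .
    (2,10)@(5, 21): e=[28,14,2] → X
    (3,10)@(7, 21): e=[40,-2,6] → .
    (2,11)@(5, 23): e=[48,2,-6] → .
  covered (6 px):
    . . . . . . . . . .
    . . . . . . . . . .
    . . . . . . . . . .
    . . . . . . . . . .
    . . . . . . . . . .
    . . . . . . . . . .
    . . . . . . . . . .
    . . . . . X . . . .
    . . . X X . . . . .
    . . X X . . . . . .
    . . X . . . . . . .
    . . . . . . . . . .
T1:
  2·area = 52  (B↔C swapped to make it positive)
  edge (14, 22)→(2, 8): d=(-12,-14) inclusive
  edge (2, 8)→(4, 6): d=(2,-2) inclusive
  edge (4, 6)→(14, 22): d=(10,16) inclusive
    (4,0)@(9, 1): e=[182,0,-130] → .  [on edge]
    (3,1)@(7, 3): e=[130,0,-78] → .  [on edge]
    (2,2)@(5, 5): e=[78,0,-26] → .  [on edge]
    (1,3)@(3, 7): e=[26,0,26] → X  [on edge]
    (2,3)@(5, 7): e=[54,4,-6] → .
    (0,4)@(1, 9): e=[-26,0,78] → .  [on edge]
    (1,4)@(3, 9): e=[2,4,46] → X
    (2,4)@(5, 9): e=[30,8,14] → X
    (3,4)@(7, 9): e=[58,12,-18] → .
    (1,5)@(3, 11): e=[-22,8,66] → .
    (2,5)@(5, 11): e=[6,12,34] → X
    (3,5)@(7, 11): e=[34,16,2] → X
  covered (7 px):
    . . . . . . . . . .
    . . . . . . . . . .
    . . . . . . . . . .
    . X . . . . . . . .
    . X X . . . . . . .
    . . X X . . . . . .
    . . . X . . . . . .
    . . . . X . . . . .
    . . . . . . . . . .
    . . . . . . . . . .
    . . . . . . . . . .
    . . . . . . . . . .
T2:
  2·area = 173
  edge (20, 0)→(1, 23): d=(-19,23) inclusive
  edge (1, 23)→(10, 3): d=(9,-20) inclusive
  edge (10, 3)→(20, 0): d=(10,-3) inclusive
    (8,0)@(17, 1): e=[50,122,1] → X
    (9,0)@(19, 1): e=[4,162,7] → X
    (5,1)@(11, 3): e=[150,20,3] → X
    (6,1)@(13, 3): e=[104,60,9] → X
    (7,1)@(15, 3): e=[58,100,15] → X
    (9,1)@(19, 3): e=[-34,180,27] → .
    (5,2)@(11, 5): e=[112,38,23] → X
    (8,2)@(17, 5): e=[-26,158,41] → .
    (4,3)@(9, 7): e=[120,16,37] → X
    (7,3)@(15, 7): e=[-18,136,55] → .
    (4,4)@(9, 9): e=[82,34,57] → X
    (6,4)@(13, 9): e=[-10,114,69] → .
    (0,11)@(1, 23): e=[0,0,173] → X  [on edge]
  covered (23 px):
    . . . . . . . . X X
    . . . . . X X X X .
    . . . . . X X X . .
    . . . . X X X . . .
    . . . . X X . . . .
    . . . X X . . . . .
    . . . X X . . . . .
    . . X X . . . . . .
    . . X . . . . . . .
    . X . . . . . . . .
    . . . . . . . . . .
    X . . . . . . . . .
T3:
  2·area = 40
  edge (10, 24)→(14, 16): d=(4,-8) inclusive
  edge (14, 16)→(19, 16): d=(5,0) inclusive
  edge (19, 16)→(10, 24): d=(-9,8) inclusive
    (7,8)@(15, 17): e=[12,5,23] → X
    (8,8)@(17, 17): e=[28,5,7] → X
    (9,8)@(19, 17): e=[44,5,-9] → .
    (6,9)@(13, 19): e=[4,15,21] → X
    (8,9)@(17, 19): e=[36,15,-11] → .
    (6,10)@(13, 21): e=[12,25,3] → X
    (7,10)@(15, 21): e=[28,25,-13] → .
    (5,11)@(11, 23): e=[4,35,1] → X
    (6,11)@(13, 23): e=[20,35,-15] → .
  covered (6 px):
    . . . . . . . . . .
    . . . . . . . . . .
    . . . . . . . . . .
    . . . . . . . . . .
    . . . . . . . . . .
    . . . . . . . . . .
    . . . . . . . . . .
    . . . . . . . . . .
    . . . . . . . X X .
    . . . . . . X X . .
    . . . . . . X . . .
    . . . . . X . . . .
T4:
  2·area = 84
  edge (18, 8)→(4, 8): d=(-14,0) inclusive
  edge (4, 8)→(2, 2): d=(-2,-6) inclusive
  edge (2, 2)→(18, 8): d=(16,6) inclusive
    (1,1)@(3, 3): e=[70,4,10] → X
    (2,1)@(5, 3): e=[70,16,-2] → .
    (1,2)@(3, 5): e=[42,0,42] → X  [on edge]
    (2,2)@(5, 5): e=[42,12,30] → X
    (3,2)@(7, 5): e=[42,24,18] → X
    (4,2)@(9, 5): e=[42,36,6] → X
    (5,2)@(11, 5): e=[42,48,-6] → .
    (1,3)@(3, 7): e=[14,-4,74] → .
    (2,3)@(5, 7): e=[14,8,62] → X
    (5,3)@(11, 7): e=[14,44,26] → X
    (6,3)@(13, 7): e=[14,56,14] → X
    (7,3)@(15, 7): e=[14,68,2] → X
    (2,5)@(5, 11): e=[-42,0,126] → .  [on edge]
    (3,8)@(7, 17): e=[-126,0,210] → .  [on edge]
    (4,11)@(9, 23): e=[-210,0,294] → .  [on edge]
  covered (11 px):
    . . . . . . . . . .
    . X . . . . . . . .
    . X X X X . . . . .
    . . X X X X X X . .
    . . . . . . . . . .
    . . . . . . . . . .
    . . . . . . . . . .
    . . . . . . . . . .
    . . . . . . . . . .
    . . . . . . . . . .
    . . . . . . . . . .
    . . . . . . . . . .

Final: [[8,0],[9,0],[5,1],[6,1],[7,1],[8,1],[5,2],[6,2],[7,2],[4,3],[5,3],[6,3],[4,4],[5,4],[3,5],[4,5],[3,6],[4,6],[2,7],[3,7],[2,8],[1,9],[0,11]]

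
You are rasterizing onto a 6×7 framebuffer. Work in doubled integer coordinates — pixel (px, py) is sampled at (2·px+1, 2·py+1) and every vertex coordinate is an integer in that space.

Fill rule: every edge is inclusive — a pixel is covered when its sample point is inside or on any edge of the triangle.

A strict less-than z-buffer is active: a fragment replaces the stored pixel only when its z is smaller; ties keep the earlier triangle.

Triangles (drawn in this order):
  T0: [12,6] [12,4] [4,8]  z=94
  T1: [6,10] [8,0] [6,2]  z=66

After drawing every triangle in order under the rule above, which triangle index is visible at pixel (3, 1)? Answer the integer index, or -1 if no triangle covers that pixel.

T0:
  2·area = 16  (B↔C swapped to make it positive)
  edge (12, 6)→(4, 8): d=(-8,2) inclusive
  edge (4, 8)→(12, 4): d=(8,-4) inclusive
  edge (12, 4)→(12, 6): d=(0,2) inclusive
    (5,2)@(11, 5): e=[10,4,2] → #
    (3,3)@(7, 7): e=[2,4,10] → #
    (4,3)@(9, 7): e=[-2,12,6] → ·
    (5,3)@(11, 7): e=[-6,20,2] → ·
    (3,4)@(7, 9): e=[-14,20,10] → ·
  covered (2 px):
    · · · · · ·
    · · · · · ·
    · · · · · #
    · · · # · ·
    · · · · · ·
    · · · · · ·
    · · · · · ·
T1:
  2·area = 16  (B↔C swapped to make it positive)
  edge (6, 10)→(6, 2): d=(0,-8) inclusive
  edge (6, 2)→(8, 0): d=(2,-2) inclusive
  edge (8, 0)→(6, 10): d=(-2,10) inclusive
    (3,0)@(7, 1): e=[8,0,8] → #  [on edge]
    (4,0)@(9, 1): e=[24,4,-12] → ·
    (2,1)@(5, 3): e=[-8,0,24] → ·  [on edge]
    (3,1)@(7, 3): e=[8,4,4] → #
    (4,1)@(9, 3): e=[24,8,-16] → ·
    (1,2)@(3, 5): e=[-24,0,40] → ·  [on edge]
    (3,2)@(7, 5): e=[8,8,0] → #  [on edge]
    (4,2)@(9, 5): e=[24,12,-20] → ·
    (0,3)@(1, 7): e=[-40,0,56] → ·  [on edge]
    (3,3)@(7, 7): e=[8,12,-4] → ·
  covered (3 px):
    · · · # · ·
    · · · # · ·
    · · · # · ·
    · · · · · ·
    · · · · · ·
    · · · · · ·
    · · · · · ·

Z-buffer (winner per pixel, '.' = empty):
  . . . 1 . .
  . . . 1 . .
  . . . 1 . 0
  . . . 0 . .
  . . . . . .
  . . . . . .
  . . . . . .

Result: 1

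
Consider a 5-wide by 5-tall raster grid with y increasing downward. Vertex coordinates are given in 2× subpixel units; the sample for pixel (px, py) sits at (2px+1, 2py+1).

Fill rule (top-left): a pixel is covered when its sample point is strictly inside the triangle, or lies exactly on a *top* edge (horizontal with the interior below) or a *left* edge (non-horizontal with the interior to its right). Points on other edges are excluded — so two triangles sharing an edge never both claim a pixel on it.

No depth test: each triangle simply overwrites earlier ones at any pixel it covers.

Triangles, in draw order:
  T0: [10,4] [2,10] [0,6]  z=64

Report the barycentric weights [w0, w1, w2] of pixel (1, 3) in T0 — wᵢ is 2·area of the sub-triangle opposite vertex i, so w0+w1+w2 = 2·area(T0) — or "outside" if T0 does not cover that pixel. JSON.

T0:
  2·area = 44
  edge (10, 4)→(2, 10): d=(-8,6) right/bottom  bias=-1
  edge (2, 10)→(0, 6): d=(-2,-4) top-left  bias=+0
  edge (0, 6)→(10, 4): d=(10,-2) top-left  bias=+0
    (2,2)@(5, 5): e=[22,22,0] → #  [on edge]
    (3,2)@(7, 5): e=[10,30,4] → #
    (4,2)@(9, 5): e=[-2,38,8] → ·
    (0,3)@(1, 7): e=[30,2,12] → #
    (1,3)@(3, 7): e=[18,10,16] → #
    (3,3)@(7, 7): e=[-6,26,24] → ·
    (0,4)@(1, 9): e=[14,-2,32] → ·
    (1,4)@(3, 9): e=[2,6,36] → #
    (2,4)@(5, 9): e=[-10,14,40] → ·
  covered (6 px):
    · · · · ·
    · · · · ·
    · · # # ·
    # # # · ·
    · # · · ·

Answer: [10,16,18]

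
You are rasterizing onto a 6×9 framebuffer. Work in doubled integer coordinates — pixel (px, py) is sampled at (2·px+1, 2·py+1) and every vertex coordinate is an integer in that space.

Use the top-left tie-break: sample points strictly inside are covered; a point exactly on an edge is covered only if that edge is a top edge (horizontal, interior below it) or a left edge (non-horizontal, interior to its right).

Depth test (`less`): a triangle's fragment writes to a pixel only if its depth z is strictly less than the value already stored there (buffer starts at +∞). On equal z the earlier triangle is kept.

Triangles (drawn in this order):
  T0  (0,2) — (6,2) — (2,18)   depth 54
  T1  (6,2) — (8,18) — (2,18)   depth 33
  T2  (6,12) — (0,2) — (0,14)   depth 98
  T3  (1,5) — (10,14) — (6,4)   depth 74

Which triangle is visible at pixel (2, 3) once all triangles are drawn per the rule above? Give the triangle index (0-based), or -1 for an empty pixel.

T0:
  2·area = 96
  edge (0, 2)→(6, 2): d=(6,0) top-left  bias=+0
  edge (6, 2)→(2, 18): d=(-4,16) right/bottom  bias=-1
  edge (2, 18)→(0, 2): d=(-2,-16) top-left  bias=+0
    (0,1)@(1, 3): e=[6,76,14] → X
    (1,1)@(3, 3): e=[6,44,46] → X
    (2,1)@(5, 3): e=[6,12,78] → X
    (3,1)@(7, 3): e=[6,-20,110] → .
    (0,2)@(1, 5): e=[18,68,10] → X
    (3,2)@(7, 5): e=[18,-28,106] → .
    (0,3)@(1, 7): e=[30,60,6] → X
    (2,3)@(5, 7): e=[30,-4,70] → .
    (0,4)@(1, 9): e=[42,52,2] → X
    (2,4)@(5, 9): e=[42,-12,66] → .
    (0,5)@(1, 11): e=[54,44,-2] → .
    (1,5)@(3, 11): e=[54,12,30] → X
  covered (12 px):
    . . . . . .
    X X X . . .
    X X X . . .
    X X . . . .
    X X . . . .
    . X . . . .
    . X . . . .
    . . . . . .
    . . . . . .
T1:
  2·area = 96
  edge (6, 2)→(8, 18): d=(2,16) right/bottom  bias=-1
  edge (8, 18)→(2, 18): d=(-6,0) right/bottom  bias=-1
  edge (2, 18)→(6, 2): d=(4,-16) top-left  bias=+0
    (2,3)@(5, 7): e=[26,66,4] → X
    (3,3)@(7, 7): e=[-6,66,36] → .
    (2,4)@(5, 9): e=[30,54,12] → X
    (3,4)@(7, 9): e=[-2,54,44] → .
    (2,5)@(5, 11): e=[34,42,20] → X
    (3,5)@(7, 11): e=[2,42,52] → X
    (4,5)@(9, 11): e=[-30,42,84] → .
    (2,6)@(5, 13): e=[38,30,28] → X
    (4,6)@(9, 13): e=[-26,30,92] → .
    (1,7)@(3, 15): e=[74,18,4] → X
    (4,7)@(9, 15): e=[-22,18,100] → .
    (1,8)@(3, 17): e=[78,6,12] → X
  covered (12 px):
    . . . . . .
    . . . . . .
    . . . . . .
    . . X . . .
    . . X . . .
    . . X X . .
    . . X X . .
    . X X X . .
    . X X X . .
T2:
  2·area = 72  (B↔C swapped to make it positive)
  edge (6, 12)→(0, 14): d=(-6,2) right/bottom  bias=-1
  edge (0, 14)→(0, 2): d=(0,-12) top-left  bias=+0
  edge (0, 2)→(6, 12): d=(6,10) right/bottom  bias=-1
    (0,2)@(1, 5): e=[52,12,8] → X
    (1,2)@(3, 5): e=[48,36,-12] → .
    (0,3)@(1, 7): e=[40,12,20] → X
    (1,3)@(3, 7): e=[36,36,0] → .  [on edge]
    (0,4)@(1, 9): e=[28,12,32] → X
    (1,4)@(3, 9): e=[24,36,12] → X
    (2,4)@(5, 9): e=[20,60,-8] → .
    (0,5)@(1, 11): e=[16,12,44] → X
    (2,5)@(5, 11): e=[8,60,4] → X
    (3,5)@(7, 11): e=[4,84,-16] → .
    (4,5)@(9, 11): e=[0,108,-36] → .  [on edge]
    (0,6)@(1, 13): e=[4,12,56] → X
    (1,6)@(3, 13): e=[0,36,36] → .  [on edge]
    (4,8)@(9, 17): e=[-36,108,0] → .  [on edge]
  covered (8 px):
    . . . . . .
    . . . . . .
    X . . . . .
    X . . . . .
    X X . . . .
    X X X . . .
    X . . . . .
    . . . . . .
    . . . . . .
T3:
  2·area = 54  (B↔C swapped to make it positive)
  edge (1, 5)→(6, 4): d=(5,-1) top-left  bias=+0
  edge (6, 4)→(10, 14): d=(4,10) right/bottom  bias=-1
  edge (10, 14)→(1, 5): d=(-9,-9) top-left  bias=+0
    (5,1)@(11, 3): e=[0,-54,108] → .  [on edge]
    (0,2)@(1, 5): e=[0,54,0] → X  [on edge]
    (1,2)@(3, 5): e=[2,34,18] → X
    (2,2)@(5, 5): e=[4,14,36] → X
    (3,2)@(7, 5): e=[6,-6,54] → .
    (0,3)@(1, 7): e=[10,62,-18] → .
    (1,3)@(3, 7): e=[12,42,0] → X  [on edge]
    (3,3)@(7, 7): e=[16,2,36] → X
    (4,3)@(9, 7): e=[18,-18,54] → .
    (1,4)@(3, 9): e=[22,50,-18] → .
    (2,4)@(5, 9): e=[24,30,0] → X  [on edge]
    (4,4)@(9, 9): e=[28,-10,36] → .
    (3,5)@(7, 11): e=[36,18,0] → X  [on edge]
    (4,6)@(9, 13): e=[48,6,0] → X  [on edge]
    (5,7)@(11, 15): e=[60,-6,0] → .  [on edge]
  covered (10 px):
    . . . . . .
    . . . . . .
    X X X . . .
    . X X X . .
    . . X X . .
    . . . X . .
    . . . . X .
    . . . . . .
    . . . . . .

Z-buffer (winner per pixel, '.' = empty):
  . . . . . .
  0 0 0 . . .
  0 0 0 . . .
  0 0 1 3 . .
  0 0 1 3 . .
  2 0 1 1 . .
  2 0 1 1 3 .
  . 1 1 1 . .
  . 1 1 1 . .

Answer: 1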